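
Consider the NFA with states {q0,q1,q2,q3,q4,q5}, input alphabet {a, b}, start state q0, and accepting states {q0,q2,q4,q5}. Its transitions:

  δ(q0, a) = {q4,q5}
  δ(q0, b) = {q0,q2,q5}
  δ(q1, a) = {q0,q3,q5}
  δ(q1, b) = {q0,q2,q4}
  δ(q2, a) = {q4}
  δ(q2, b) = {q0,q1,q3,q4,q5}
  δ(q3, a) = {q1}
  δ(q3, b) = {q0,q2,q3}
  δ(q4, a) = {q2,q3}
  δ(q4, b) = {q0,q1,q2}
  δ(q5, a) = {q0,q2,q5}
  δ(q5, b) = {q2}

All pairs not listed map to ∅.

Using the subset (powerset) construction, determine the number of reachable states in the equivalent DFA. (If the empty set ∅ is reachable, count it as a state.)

11

Start state of the DFA: {q0}.
{q0} --a--> {q4,q5}  [new]
{q0} --b--> {q0,q2,q5}  [new]
{q4,q5} --a--> {q0,q2,q3,q5}  [new]
{q4,q5} --b--> {q0,q1,q2}  [new]
{q0,q2,q5} --a--> {q0,q2,q4,q5}  [new]
{q0,q2,q5} --b--> {q0,q1,q2,q3,q4,q5}  [new]
{q0,q2,q3,q5} --a--> {q0,q1,q2,q4,q5}  [new]
{q0,q2,q3,q5} --b--> {q0,q1,q2,q3,q4,q5}  [seen]
{q0,q1,q2} --a--> {q0,q3,q4,q5}  [new]
{q0,q1,q2} --b--> {q0,q1,q2,q3,q4,q5}  [seen]
{q0,q2,q4,q5} --a--> {q0,q2,q3,q4,q5}  [new]
{q0,q2,q4,q5} --b--> {q0,q1,q2,q3,q4,q5}  [seen]
{q0,q1,q2,q3,q4,q5} --a--> {q0,q1,q2,q3,q4,q5}  [seen]
{q0,q1,q2,q3,q4,q5} --b--> {q0,q1,q2,q3,q4,q5}  [seen]
{q0,q1,q2,q4,q5} --a--> {q0,q2,q3,q4,q5}  [seen]
{q0,q1,q2,q4,q5} --b--> {q0,q1,q2,q3,q4,q5}  [seen]
{q0,q3,q4,q5} --a--> {q0,q1,q2,q3,q4,q5}  [seen]
{q0,q3,q4,q5} --b--> {q0,q1,q2,q3,q5}  [new]
{q0,q2,q3,q4,q5} --a--> {q0,q1,q2,q3,q4,q5}  [seen]
{q0,q2,q3,q4,q5} --b--> {q0,q1,q2,q3,q4,q5}  [seen]
{q0,q1,q2,q3,q5} --a--> {q0,q1,q2,q3,q4,q5}  [seen]
{q0,q1,q2,q3,q5} --b--> {q0,q1,q2,q3,q4,q5}  [seen]
Reachable DFA states: {q0}, {q4,q5}, {q0,q2,q5}, {q0,q2,q3,q5}, {q0,q1,q2}, {q0,q2,q4,q5}, {q0,q1,q2,q3,q4,q5}, {q0,q1,q2,q4,q5}, {q0,q3,q4,q5}, {q0,q2,q3,q4,q5}, {q0,q1,q2,q3,q5}.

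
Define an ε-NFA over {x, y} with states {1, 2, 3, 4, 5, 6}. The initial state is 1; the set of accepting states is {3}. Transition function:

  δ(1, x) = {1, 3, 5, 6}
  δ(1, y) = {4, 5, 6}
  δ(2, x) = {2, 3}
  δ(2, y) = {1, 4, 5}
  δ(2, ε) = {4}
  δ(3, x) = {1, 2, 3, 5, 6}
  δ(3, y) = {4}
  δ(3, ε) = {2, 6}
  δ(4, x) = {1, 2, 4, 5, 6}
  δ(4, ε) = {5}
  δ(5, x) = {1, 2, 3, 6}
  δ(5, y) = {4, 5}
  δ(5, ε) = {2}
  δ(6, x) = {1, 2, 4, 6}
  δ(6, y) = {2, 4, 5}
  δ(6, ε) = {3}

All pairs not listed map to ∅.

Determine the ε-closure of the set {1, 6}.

Begin with {1, 6}.
6 →ε {3}; add 3.
3 →ε {2, 6}; add 2.
2 →ε {4}; add 4.
4 →ε {5}; add 5.
ε-closure = {1, 2, 3, 4, 5, 6}.

{1, 2, 3, 4, 5, 6}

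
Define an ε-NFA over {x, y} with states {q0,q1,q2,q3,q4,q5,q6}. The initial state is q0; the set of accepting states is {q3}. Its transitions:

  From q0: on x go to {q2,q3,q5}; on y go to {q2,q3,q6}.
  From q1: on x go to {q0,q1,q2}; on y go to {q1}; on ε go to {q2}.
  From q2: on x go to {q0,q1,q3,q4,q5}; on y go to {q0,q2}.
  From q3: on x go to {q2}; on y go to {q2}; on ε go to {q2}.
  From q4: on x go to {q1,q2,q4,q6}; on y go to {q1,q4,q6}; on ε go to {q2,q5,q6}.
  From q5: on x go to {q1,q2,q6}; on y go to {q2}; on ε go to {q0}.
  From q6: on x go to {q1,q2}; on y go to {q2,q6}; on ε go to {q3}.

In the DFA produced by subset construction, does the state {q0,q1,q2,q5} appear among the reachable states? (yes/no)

no

Start state of the DFA: {q0} (ε-closure of the NFA start).
{q0} --x--> {q0,q2,q3,q5}  [new]
{q0} --y--> {q2,q3,q6}  [new]
{q0,q2,q3,q5} --x--> {q0,q1,q2,q3,q4,q5,q6}  [new]
{q0,q2,q3,q5} --y--> {q0,q2,q3,q6}  [new]
{q2,q3,q6} --x--> {q0,q1,q2,q3,q4,q5,q6}  [seen]
{q2,q3,q6} --y--> {q0,q2,q3,q6}  [seen]
{q0,q1,q2,q3,q4,q5,q6} --x--> {q0,q1,q2,q3,q4,q5,q6}  [seen]
{q0,q1,q2,q3,q4,q5,q6} --y--> {q0,q1,q2,q3,q4,q5,q6}  [seen]
{q0,q2,q3,q6} --x--> {q0,q1,q2,q3,q4,q5,q6}  [seen]
{q0,q2,q3,q6} --y--> {q0,q2,q3,q6}  [seen]
Reachable DFA states: {q0}, {q0,q2,q3,q5}, {q2,q3,q6}, {q0,q1,q2,q3,q4,q5,q6}, {q0,q2,q3,q6}.
{q0,q1,q2,q5} is not among them.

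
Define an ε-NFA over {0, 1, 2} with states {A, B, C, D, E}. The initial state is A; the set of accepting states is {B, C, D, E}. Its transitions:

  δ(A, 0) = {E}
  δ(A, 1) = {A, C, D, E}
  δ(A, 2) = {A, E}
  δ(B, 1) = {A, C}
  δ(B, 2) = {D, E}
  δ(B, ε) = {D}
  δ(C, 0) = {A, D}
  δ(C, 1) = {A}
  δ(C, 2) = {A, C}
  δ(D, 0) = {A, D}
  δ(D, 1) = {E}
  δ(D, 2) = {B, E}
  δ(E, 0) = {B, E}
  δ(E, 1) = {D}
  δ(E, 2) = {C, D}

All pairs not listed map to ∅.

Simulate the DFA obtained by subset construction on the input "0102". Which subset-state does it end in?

Start: {A}.
δ(A,0) = {E}.
Union: {E}.
After 0: {E}.
δ(E,1) = {D}.
Union: {D}.
After 1: {D}.
δ(D,0) = {A, D}.
Union: {A, D}.
After 0: {A, D}.
δ(A,2) = {A, E}; δ(D,2) = {B, E}.
Union: {A, B, E}.
ε-closure gives {A, B, D, E}.
After 2: {A, B, D, E}.

{A, B, D, E}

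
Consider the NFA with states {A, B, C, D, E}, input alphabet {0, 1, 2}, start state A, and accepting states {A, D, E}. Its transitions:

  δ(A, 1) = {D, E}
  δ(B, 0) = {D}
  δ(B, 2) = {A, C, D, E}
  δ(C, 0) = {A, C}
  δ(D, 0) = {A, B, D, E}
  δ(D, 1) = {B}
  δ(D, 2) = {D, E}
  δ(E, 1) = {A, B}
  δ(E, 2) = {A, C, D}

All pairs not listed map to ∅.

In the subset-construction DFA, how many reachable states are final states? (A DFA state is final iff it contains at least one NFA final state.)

Start state of the DFA: {A}.
{A} --0--> ∅  [new]
{A} --1--> {D, E}  [new]
{A} --2--> ∅  [seen]
∅ --0--> ∅  [seen]
∅ --1--> ∅  [seen]
∅ --2--> ∅  [seen]
{D, E} --0--> {A, B, D, E}  [new]
{D, E} --1--> {A, B}  [new]
{D, E} --2--> {A, C, D, E}  [new]
{A, B, D, E} --0--> {A, B, D, E}  [seen]
{A, B, D, E} --1--> {A, B, D, E}  [seen]
{A, B, D, E} --2--> {A, C, D, E}  [seen]
{A, B} --0--> {D}  [new]
{A, B} --1--> {D, E}  [seen]
{A, B} --2--> {A, C, D, E}  [seen]
{A, C, D, E} --0--> {A, B, C, D, E}  [new]
{A, C, D, E} --1--> {A, B, D, E}  [seen]
{A, C, D, E} --2--> {A, C, D, E}  [seen]
{D} --0--> {A, B, D, E}  [seen]
{D} --1--> {B}  [new]
{D} --2--> {D, E}  [seen]
{A, B, C, D, E} --0--> {A, B, C, D, E}  [seen]
{A, B, C, D, E} --1--> {A, B, D, E}  [seen]
{A, B, C, D, E} --2--> {A, C, D, E}  [seen]
{B} --0--> {D}  [seen]
{B} --1--> ∅  [seen]
{B} --2--> {A, C, D, E}  [seen]
Reachable DFA states: {A}, ∅, {D, E}, {A, B, D, E}, {A, B}, {A, C, D, E}, {D}, {A, B, C, D, E}, {B}.
Accepting DFA states (contain an NFA accepting state): {A}, {D, E}, {A, B, D, E}, {A, B}, {A, C, D, E}, {D}, {A, B, C, D, E}.

7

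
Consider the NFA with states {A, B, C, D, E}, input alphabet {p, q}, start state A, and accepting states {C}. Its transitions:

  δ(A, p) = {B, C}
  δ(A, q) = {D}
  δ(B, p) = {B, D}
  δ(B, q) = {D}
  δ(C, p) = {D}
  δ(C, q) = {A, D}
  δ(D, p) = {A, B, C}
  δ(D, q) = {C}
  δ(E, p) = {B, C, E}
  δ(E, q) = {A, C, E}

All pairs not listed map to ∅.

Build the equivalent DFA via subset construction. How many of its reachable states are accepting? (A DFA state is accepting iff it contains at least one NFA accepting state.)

7

Start state of the DFA: {A}.
{A} --p--> {B, C}  [new]
{A} --q--> {D}  [new]
{B, C} --p--> {B, D}  [new]
{B, C} --q--> {A, D}  [new]
{D} --p--> {A, B, C}  [new]
{D} --q--> {C}  [new]
{B, D} --p--> {A, B, C, D}  [new]
{B, D} --q--> {C, D}  [new]
{A, D} --p--> {A, B, C}  [seen]
{A, D} --q--> {C, D}  [seen]
{A, B, C} --p--> {B, C, D}  [new]
{A, B, C} --q--> {A, D}  [seen]
{C} --p--> {D}  [seen]
{C} --q--> {A, D}  [seen]
{A, B, C, D} --p--> {A, B, C, D}  [seen]
{A, B, C, D} --q--> {A, C, D}  [new]
{C, D} --p--> {A, B, C, D}  [seen]
{C, D} --q--> {A, C, D}  [seen]
{B, C, D} --p--> {A, B, C, D}  [seen]
{B, C, D} --q--> {A, C, D}  [seen]
{A, C, D} --p--> {A, B, C, D}  [seen]
{A, C, D} --q--> {A, C, D}  [seen]
Reachable DFA states: {A}, {B, C}, {D}, {B, D}, {A, D}, {A, B, C}, {C}, {A, B, C, D}, {C, D}, {B, C, D}, {A, C, D}.
Accepting DFA states (contain an NFA accepting state): {B, C}, {A, B, C}, {C}, {A, B, C, D}, {C, D}, {B, C, D}, {A, C, D}.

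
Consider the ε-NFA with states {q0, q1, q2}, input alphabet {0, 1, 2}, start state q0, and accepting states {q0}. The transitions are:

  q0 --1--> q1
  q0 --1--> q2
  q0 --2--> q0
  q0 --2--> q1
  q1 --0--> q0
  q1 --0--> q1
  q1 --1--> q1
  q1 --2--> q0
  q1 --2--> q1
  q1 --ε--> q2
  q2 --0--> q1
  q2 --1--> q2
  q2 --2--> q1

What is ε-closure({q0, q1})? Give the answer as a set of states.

Begin with {q0, q1}.
q1 →ε {q2}; add q2.
ε-closure = {q0, q1, q2}.

{q0, q1, q2}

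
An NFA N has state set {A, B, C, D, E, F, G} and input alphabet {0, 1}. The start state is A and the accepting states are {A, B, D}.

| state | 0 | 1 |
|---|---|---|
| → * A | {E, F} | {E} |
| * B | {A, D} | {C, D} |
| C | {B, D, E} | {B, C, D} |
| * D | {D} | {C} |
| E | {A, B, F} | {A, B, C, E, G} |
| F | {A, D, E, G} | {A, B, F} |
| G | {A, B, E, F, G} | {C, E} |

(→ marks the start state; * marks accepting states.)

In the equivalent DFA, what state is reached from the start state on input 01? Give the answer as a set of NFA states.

{A, B, C, E, F, G}

Start: {A}.
δ(A,0) = {E, F}.
Union: {E, F}.
After 0: {E, F}.
δ(E,1) = {A, B, C, E, G}; δ(F,1) = {A, B, F}.
Union: {A, B, C, E, F, G}.
After 1: {A, B, C, E, F, G}.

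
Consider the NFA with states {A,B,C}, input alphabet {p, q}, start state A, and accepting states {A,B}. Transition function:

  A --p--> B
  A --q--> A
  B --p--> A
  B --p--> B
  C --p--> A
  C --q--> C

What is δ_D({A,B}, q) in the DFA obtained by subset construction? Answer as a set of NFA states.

{A}

δ(A,q) = {A}; δ(B,q) = ∅.
Union: {A}.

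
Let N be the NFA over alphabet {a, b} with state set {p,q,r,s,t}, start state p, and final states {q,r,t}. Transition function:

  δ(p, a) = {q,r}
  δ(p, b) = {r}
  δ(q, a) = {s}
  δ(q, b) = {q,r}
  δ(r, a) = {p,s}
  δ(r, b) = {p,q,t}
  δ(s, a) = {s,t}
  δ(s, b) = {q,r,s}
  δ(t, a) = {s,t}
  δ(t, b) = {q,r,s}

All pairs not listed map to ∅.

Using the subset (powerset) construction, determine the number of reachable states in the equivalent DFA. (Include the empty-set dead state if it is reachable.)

Start state of the DFA: {p}.
{p} --a--> {q,r}  [new]
{p} --b--> {r}  [new]
{q,r} --a--> {p,s}  [new]
{q,r} --b--> {p,q,r,t}  [new]
{r} --a--> {p,s}  [seen]
{r} --b--> {p,q,t}  [new]
{p,s} --a--> {q,r,s,t}  [new]
{p,s} --b--> {q,r,s}  [new]
{p,q,r,t} --a--> {p,q,r,s,t}  [new]
{p,q,r,t} --b--> {p,q,r,s,t}  [seen]
{p,q,t} --a--> {q,r,s,t}  [seen]
{p,q,t} --b--> {q,r,s}  [seen]
{q,r,s,t} --a--> {p,s,t}  [new]
{q,r,s,t} --b--> {p,q,r,s,t}  [seen]
{q,r,s} --a--> {p,s,t}  [seen]
{q,r,s} --b--> {p,q,r,s,t}  [seen]
{p,q,r,s,t} --a--> {p,q,r,s,t}  [seen]
{p,q,r,s,t} --b--> {p,q,r,s,t}  [seen]
{p,s,t} --a--> {q,r,s,t}  [seen]
{p,s,t} --b--> {q,r,s}  [seen]
Reachable DFA states: {p}, {q,r}, {r}, {p,s}, {p,q,r,t}, {p,q,t}, {q,r,s,t}, {q,r,s}, {p,q,r,s,t}, {p,s,t}.

10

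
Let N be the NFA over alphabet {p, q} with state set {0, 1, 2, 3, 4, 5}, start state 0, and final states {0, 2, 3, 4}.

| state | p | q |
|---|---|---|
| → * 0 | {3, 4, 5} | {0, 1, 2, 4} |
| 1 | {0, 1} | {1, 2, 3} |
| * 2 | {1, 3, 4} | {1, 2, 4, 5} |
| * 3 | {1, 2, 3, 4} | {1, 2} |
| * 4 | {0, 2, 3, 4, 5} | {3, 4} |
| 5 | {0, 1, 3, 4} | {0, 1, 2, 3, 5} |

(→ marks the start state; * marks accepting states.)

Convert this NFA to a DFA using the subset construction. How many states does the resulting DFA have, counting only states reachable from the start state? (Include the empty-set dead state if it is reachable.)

Start state of the DFA: {0}.
{0} --p--> {3, 4, 5}  [new]
{0} --q--> {0, 1, 2, 4}  [new]
{3, 4, 5} --p--> {0, 1, 2, 3, 4, 5}  [new]
{3, 4, 5} --q--> {0, 1, 2, 3, 4, 5}  [seen]
{0, 1, 2, 4} --p--> {0, 1, 2, 3, 4, 5}  [seen]
{0, 1, 2, 4} --q--> {0, 1, 2, 3, 4, 5}  [seen]
{0, 1, 2, 3, 4, 5} --p--> {0, 1, 2, 3, 4, 5}  [seen]
{0, 1, 2, 3, 4, 5} --q--> {0, 1, 2, 3, 4, 5}  [seen]
Reachable DFA states: {0}, {3, 4, 5}, {0, 1, 2, 4}, {0, 1, 2, 3, 4, 5}.

4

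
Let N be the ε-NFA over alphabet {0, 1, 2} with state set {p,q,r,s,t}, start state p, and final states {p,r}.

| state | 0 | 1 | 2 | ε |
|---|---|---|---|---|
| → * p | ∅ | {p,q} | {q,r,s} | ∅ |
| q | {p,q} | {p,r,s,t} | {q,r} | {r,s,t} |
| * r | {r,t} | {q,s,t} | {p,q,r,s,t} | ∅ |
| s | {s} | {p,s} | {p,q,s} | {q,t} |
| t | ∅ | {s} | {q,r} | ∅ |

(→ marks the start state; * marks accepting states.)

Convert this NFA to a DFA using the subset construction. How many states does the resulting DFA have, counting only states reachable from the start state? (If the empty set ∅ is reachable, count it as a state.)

4

Start state of the DFA: {p} (ε-closure of the NFA start).
{p} --0--> ∅  [new]
{p} --1--> {p,q,r,s,t}  [new]
{p} --2--> {q,r,s,t}  [new]
∅ --0--> ∅  [seen]
∅ --1--> ∅  [seen]
∅ --2--> ∅  [seen]
{p,q,r,s,t} --0--> {p,q,r,s,t}  [seen]
{p,q,r,s,t} --1--> {p,q,r,s,t}  [seen]
{p,q,r,s,t} --2--> {p,q,r,s,t}  [seen]
{q,r,s,t} --0--> {p,q,r,s,t}  [seen]
{q,r,s,t} --1--> {p,q,r,s,t}  [seen]
{q,r,s,t} --2--> {p,q,r,s,t}  [seen]
Reachable DFA states: {p}, ∅, {p,q,r,s,t}, {q,r,s,t}.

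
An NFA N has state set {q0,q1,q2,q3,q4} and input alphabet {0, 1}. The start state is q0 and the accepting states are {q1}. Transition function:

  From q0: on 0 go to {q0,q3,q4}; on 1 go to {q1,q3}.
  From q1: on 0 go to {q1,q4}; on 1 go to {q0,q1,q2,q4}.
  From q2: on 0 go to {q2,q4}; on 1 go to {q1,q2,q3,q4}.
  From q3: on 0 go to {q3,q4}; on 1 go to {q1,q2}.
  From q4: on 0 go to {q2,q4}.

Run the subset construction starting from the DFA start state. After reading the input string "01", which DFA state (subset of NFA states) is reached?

Start: {q0}.
δ(q0,0) = {q0,q3,q4}.
Union: {q0,q3,q4}.
After 0: {q0,q3,q4}.
δ(q0,1) = {q1,q3}; δ(q3,1) = {q1,q2}; δ(q4,1) = ∅.
Union: {q1,q2,q3}.
After 1: {q1,q2,q3}.

{q1,q2,q3}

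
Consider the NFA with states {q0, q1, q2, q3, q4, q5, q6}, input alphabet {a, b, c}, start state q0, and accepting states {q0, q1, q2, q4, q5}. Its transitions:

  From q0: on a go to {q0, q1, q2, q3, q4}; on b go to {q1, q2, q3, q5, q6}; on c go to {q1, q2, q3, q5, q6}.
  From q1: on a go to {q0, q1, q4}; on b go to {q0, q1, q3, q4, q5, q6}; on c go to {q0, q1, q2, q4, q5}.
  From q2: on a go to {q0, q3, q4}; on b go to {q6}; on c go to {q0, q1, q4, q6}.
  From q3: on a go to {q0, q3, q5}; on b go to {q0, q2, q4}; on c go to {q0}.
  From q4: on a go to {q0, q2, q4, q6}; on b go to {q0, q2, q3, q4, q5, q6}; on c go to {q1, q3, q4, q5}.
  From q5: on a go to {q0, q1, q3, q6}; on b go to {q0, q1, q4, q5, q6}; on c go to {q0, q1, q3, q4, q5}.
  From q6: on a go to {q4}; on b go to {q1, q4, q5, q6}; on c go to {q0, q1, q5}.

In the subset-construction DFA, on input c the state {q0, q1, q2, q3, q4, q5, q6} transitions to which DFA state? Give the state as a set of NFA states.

δ(q0,c) = {q1, q2, q3, q5, q6}; δ(q1,c) = {q0, q1, q2, q4, q5}; δ(q2,c) = {q0, q1, q4, q6}; δ(q3,c) = {q0}; δ(q4,c) = {q1, q3, q4, q5}; δ(q5,c) = {q0, q1, q3, q4, q5}; δ(q6,c) = {q0, q1, q5}.
Union: {q0, q1, q2, q3, q4, q5, q6}.

{q0, q1, q2, q3, q4, q5, q6}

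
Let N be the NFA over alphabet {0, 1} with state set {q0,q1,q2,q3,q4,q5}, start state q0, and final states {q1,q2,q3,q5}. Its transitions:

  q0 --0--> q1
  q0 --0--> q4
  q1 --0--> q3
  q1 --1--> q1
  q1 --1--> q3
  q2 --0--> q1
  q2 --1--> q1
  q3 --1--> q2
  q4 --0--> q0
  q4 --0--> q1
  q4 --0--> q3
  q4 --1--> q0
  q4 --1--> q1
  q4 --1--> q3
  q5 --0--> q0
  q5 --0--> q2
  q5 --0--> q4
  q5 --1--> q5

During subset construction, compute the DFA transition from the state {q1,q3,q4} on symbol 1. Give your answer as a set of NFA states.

{q0,q1,q2,q3}

δ(q1,1) = {q1,q3}; δ(q3,1) = {q2}; δ(q4,1) = {q0,q1,q3}.
Union: {q0,q1,q2,q3}.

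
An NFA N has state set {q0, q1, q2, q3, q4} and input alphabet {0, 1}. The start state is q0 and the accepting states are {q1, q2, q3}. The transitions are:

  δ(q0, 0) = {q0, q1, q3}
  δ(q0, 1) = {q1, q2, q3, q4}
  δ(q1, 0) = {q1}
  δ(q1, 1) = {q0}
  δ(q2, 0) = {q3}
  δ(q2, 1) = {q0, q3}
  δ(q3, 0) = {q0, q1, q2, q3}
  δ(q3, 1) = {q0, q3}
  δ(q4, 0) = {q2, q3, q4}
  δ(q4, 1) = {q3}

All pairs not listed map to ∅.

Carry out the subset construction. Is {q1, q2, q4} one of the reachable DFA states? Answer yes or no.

no

Start state of the DFA: {q0}.
{q0} --0--> {q0, q1, q3}  [new]
{q0} --1--> {q1, q2, q3, q4}  [new]
{q0, q1, q3} --0--> {q0, q1, q2, q3}  [new]
{q0, q1, q3} --1--> {q0, q1, q2, q3, q4}  [new]
{q1, q2, q3, q4} --0--> {q0, q1, q2, q3, q4}  [seen]
{q1, q2, q3, q4} --1--> {q0, q3}  [new]
{q0, q1, q2, q3} --0--> {q0, q1, q2, q3}  [seen]
{q0, q1, q2, q3} --1--> {q0, q1, q2, q3, q4}  [seen]
{q0, q1, q2, q3, q4} --0--> {q0, q1, q2, q3, q4}  [seen]
{q0, q1, q2, q3, q4} --1--> {q0, q1, q2, q3, q4}  [seen]
{q0, q3} --0--> {q0, q1, q2, q3}  [seen]
{q0, q3} --1--> {q0, q1, q2, q3, q4}  [seen]
Reachable DFA states: {q0}, {q0, q1, q3}, {q1, q2, q3, q4}, {q0, q1, q2, q3}, {q0, q1, q2, q3, q4}, {q0, q3}.
{q1, q2, q4} is not among them.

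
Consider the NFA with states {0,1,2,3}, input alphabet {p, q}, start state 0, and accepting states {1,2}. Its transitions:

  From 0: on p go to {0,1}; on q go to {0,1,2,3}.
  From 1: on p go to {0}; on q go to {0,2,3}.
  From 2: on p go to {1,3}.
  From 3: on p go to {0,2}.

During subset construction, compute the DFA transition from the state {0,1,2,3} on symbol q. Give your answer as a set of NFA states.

{0,1,2,3}

δ(0,q) = {0,1,2,3}; δ(1,q) = {0,2,3}; δ(2,q) = ∅; δ(3,q) = ∅.
Union: {0,1,2,3}.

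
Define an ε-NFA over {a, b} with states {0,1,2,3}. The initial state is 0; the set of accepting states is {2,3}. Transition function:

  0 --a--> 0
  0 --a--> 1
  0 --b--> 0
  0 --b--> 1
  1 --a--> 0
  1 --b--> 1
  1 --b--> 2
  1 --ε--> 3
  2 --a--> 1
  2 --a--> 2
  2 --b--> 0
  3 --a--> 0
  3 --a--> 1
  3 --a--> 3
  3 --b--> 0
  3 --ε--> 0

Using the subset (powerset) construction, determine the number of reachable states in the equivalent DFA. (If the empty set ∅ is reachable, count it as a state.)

Start state of the DFA: {0} (ε-closure of the NFA start).
{0} --a--> {0,1,3}  [new]
{0} --b--> {0,1,3}  [seen]
{0,1,3} --a--> {0,1,3}  [seen]
{0,1,3} --b--> {0,1,2,3}  [new]
{0,1,2,3} --a--> {0,1,2,3}  [seen]
{0,1,2,3} --b--> {0,1,2,3}  [seen]
Reachable DFA states: {0}, {0,1,3}, {0,1,2,3}.

3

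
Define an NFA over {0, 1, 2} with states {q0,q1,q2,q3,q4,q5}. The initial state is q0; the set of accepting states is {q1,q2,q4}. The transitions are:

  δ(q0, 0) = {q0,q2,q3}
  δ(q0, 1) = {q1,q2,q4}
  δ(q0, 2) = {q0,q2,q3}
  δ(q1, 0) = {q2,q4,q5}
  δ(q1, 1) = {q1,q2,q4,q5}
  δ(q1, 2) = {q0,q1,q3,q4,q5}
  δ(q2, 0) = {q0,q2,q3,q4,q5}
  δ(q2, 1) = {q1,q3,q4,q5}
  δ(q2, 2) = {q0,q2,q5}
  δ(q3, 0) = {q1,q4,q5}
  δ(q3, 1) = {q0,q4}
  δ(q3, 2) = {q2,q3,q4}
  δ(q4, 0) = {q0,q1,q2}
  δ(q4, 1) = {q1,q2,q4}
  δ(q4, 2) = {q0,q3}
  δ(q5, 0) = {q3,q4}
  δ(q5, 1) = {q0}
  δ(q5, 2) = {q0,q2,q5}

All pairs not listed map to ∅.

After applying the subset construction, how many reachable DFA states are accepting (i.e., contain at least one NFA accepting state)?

5

Start state of the DFA: {q0}.
{q0} --0--> {q0,q2,q3}  [new]
{q0} --1--> {q1,q2,q4}  [new]
{q0} --2--> {q0,q2,q3}  [seen]
{q0,q2,q3} --0--> {q0,q1,q2,q3,q4,q5}  [new]
{q0,q2,q3} --1--> {q0,q1,q2,q3,q4,q5}  [seen]
{q0,q2,q3} --2--> {q0,q2,q3,q4,q5}  [new]
{q1,q2,q4} --0--> {q0,q1,q2,q3,q4,q5}  [seen]
{q1,q2,q4} --1--> {q1,q2,q3,q4,q5}  [new]
{q1,q2,q4} --2--> {q0,q1,q2,q3,q4,q5}  [seen]
{q0,q1,q2,q3,q4,q5} --0--> {q0,q1,q2,q3,q4,q5}  [seen]
{q0,q1,q2,q3,q4,q5} --1--> {q0,q1,q2,q3,q4,q5}  [seen]
{q0,q1,q2,q3,q4,q5} --2--> {q0,q1,q2,q3,q4,q5}  [seen]
{q0,q2,q3,q4,q5} --0--> {q0,q1,q2,q3,q4,q5}  [seen]
{q0,q2,q3,q4,q5} --1--> {q0,q1,q2,q3,q4,q5}  [seen]
{q0,q2,q3,q4,q5} --2--> {q0,q2,q3,q4,q5}  [seen]
{q1,q2,q3,q4,q5} --0--> {q0,q1,q2,q3,q4,q5}  [seen]
{q1,q2,q3,q4,q5} --1--> {q0,q1,q2,q3,q4,q5}  [seen]
{q1,q2,q3,q4,q5} --2--> {q0,q1,q2,q3,q4,q5}  [seen]
Reachable DFA states: {q0}, {q0,q2,q3}, {q1,q2,q4}, {q0,q1,q2,q3,q4,q5}, {q0,q2,q3,q4,q5}, {q1,q2,q3,q4,q5}.
Accepting DFA states (contain an NFA accepting state): {q0,q2,q3}, {q1,q2,q4}, {q0,q1,q2,q3,q4,q5}, {q0,q2,q3,q4,q5}, {q1,q2,q3,q4,q5}.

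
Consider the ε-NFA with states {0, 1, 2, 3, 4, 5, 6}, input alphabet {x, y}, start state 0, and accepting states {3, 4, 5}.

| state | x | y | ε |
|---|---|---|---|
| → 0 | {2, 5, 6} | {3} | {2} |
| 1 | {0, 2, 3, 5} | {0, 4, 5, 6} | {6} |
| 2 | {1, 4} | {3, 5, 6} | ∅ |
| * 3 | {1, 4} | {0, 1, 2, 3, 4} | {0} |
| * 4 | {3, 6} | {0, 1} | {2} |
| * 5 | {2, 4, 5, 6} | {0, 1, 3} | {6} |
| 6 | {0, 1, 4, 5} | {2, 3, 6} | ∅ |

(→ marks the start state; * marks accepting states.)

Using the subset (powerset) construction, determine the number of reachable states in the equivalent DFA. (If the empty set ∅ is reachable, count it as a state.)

Start state of the DFA: {0, 2} (ε-closure of the NFA start).
{0, 2} --x--> {1, 2, 4, 5, 6}  [new]
{0, 2} --y--> {0, 2, 3, 5, 6}  [new]
{1, 2, 4, 5, 6} --x--> {0, 1, 2, 3, 4, 5, 6}  [new]
{1, 2, 4, 5, 6} --y--> {0, 1, 2, 3, 4, 5, 6}  [seen]
{0, 2, 3, 5, 6} --x--> {0, 1, 2, 4, 5, 6}  [new]
{0, 2, 3, 5, 6} --y--> {0, 1, 2, 3, 4, 5, 6}  [seen]
{0, 1, 2, 3, 4, 5, 6} --x--> {0, 1, 2, 3, 4, 5, 6}  [seen]
{0, 1, 2, 3, 4, 5, 6} --y--> {0, 1, 2, 3, 4, 5, 6}  [seen]
{0, 1, 2, 4, 5, 6} --x--> {0, 1, 2, 3, 4, 5, 6}  [seen]
{0, 1, 2, 4, 5, 6} --y--> {0, 1, 2, 3, 4, 5, 6}  [seen]
Reachable DFA states: {0, 2}, {1, 2, 4, 5, 6}, {0, 2, 3, 5, 6}, {0, 1, 2, 3, 4, 5, 6}, {0, 1, 2, 4, 5, 6}.

5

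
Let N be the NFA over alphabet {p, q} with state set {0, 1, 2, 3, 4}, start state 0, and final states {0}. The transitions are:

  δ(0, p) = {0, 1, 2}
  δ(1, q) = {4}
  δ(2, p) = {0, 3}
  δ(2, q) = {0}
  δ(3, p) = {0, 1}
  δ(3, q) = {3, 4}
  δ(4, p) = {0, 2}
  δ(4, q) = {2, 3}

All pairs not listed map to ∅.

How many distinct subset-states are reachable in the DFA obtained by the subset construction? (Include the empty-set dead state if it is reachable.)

11

Start state of the DFA: {0}.
{0} --p--> {0, 1, 2}  [new]
{0} --q--> ∅  [new]
{0, 1, 2} --p--> {0, 1, 2, 3}  [new]
{0, 1, 2} --q--> {0, 4}  [new]
∅ --p--> ∅  [seen]
∅ --q--> ∅  [seen]
{0, 1, 2, 3} --p--> {0, 1, 2, 3}  [seen]
{0, 1, 2, 3} --q--> {0, 3, 4}  [new]
{0, 4} --p--> {0, 1, 2}  [seen]
{0, 4} --q--> {2, 3}  [new]
{0, 3, 4} --p--> {0, 1, 2}  [seen]
{0, 3, 4} --q--> {2, 3, 4}  [new]
{2, 3} --p--> {0, 1, 3}  [new]
{2, 3} --q--> {0, 3, 4}  [seen]
{2, 3, 4} --p--> {0, 1, 2, 3}  [seen]
{2, 3, 4} --q--> {0, 2, 3, 4}  [new]
{0, 1, 3} --p--> {0, 1, 2}  [seen]
{0, 1, 3} --q--> {3, 4}  [new]
{0, 2, 3, 4} --p--> {0, 1, 2, 3}  [seen]
{0, 2, 3, 4} --q--> {0, 2, 3, 4}  [seen]
{3, 4} --p--> {0, 1, 2}  [seen]
{3, 4} --q--> {2, 3, 4}  [seen]
Reachable DFA states: {0}, {0, 1, 2}, ∅, {0, 1, 2, 3}, {0, 4}, {0, 3, 4}, {2, 3}, {2, 3, 4}, {0, 1, 3}, {0, 2, 3, 4}, {3, 4}.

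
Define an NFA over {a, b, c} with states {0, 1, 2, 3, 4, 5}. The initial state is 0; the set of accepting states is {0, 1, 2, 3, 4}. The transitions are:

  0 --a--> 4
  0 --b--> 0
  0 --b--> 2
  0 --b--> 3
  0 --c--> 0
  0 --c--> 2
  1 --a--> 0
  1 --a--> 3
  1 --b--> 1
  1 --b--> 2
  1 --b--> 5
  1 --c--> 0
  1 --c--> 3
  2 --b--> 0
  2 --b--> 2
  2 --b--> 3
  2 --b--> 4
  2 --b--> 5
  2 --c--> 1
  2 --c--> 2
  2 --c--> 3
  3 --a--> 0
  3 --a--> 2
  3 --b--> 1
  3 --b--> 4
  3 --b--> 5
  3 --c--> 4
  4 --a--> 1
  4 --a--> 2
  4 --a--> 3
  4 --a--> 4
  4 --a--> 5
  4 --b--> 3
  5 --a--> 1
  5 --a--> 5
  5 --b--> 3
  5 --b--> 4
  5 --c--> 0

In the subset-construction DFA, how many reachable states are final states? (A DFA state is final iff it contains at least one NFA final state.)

14

Start state of the DFA: {0}.
{0} --a--> {4}  [new]
{0} --b--> {0, 2, 3}  [new]
{0} --c--> {0, 2}  [new]
{4} --a--> {1, 2, 3, 4, 5}  [new]
{4} --b--> {3}  [new]
{4} --c--> ∅  [new]
{0, 2, 3} --a--> {0, 2, 4}  [new]
{0, 2, 3} --b--> {0, 1, 2, 3, 4, 5}  [new]
{0, 2, 3} --c--> {0, 1, 2, 3, 4}  [new]
{0, 2} --a--> {4}  [seen]
{0, 2} --b--> {0, 2, 3, 4, 5}  [new]
{0, 2} --c--> {0, 1, 2, 3}  [new]
{1, 2, 3, 4, 5} --a--> {0, 1, 2, 3, 4, 5}  [seen]
{1, 2, 3, 4, 5} --b--> {0, 1, 2, 3, 4, 5}  [seen]
{1, 2, 3, 4, 5} --c--> {0, 1, 2, 3, 4}  [seen]
{3} --a--> {0, 2}  [seen]
{3} --b--> {1, 4, 5}  [new]
{3} --c--> {4}  [seen]
∅ --a--> ∅  [seen]
∅ --b--> ∅  [seen]
∅ --c--> ∅  [seen]
{0, 2, 4} --a--> {1, 2, 3, 4, 5}  [seen]
{0, 2, 4} --b--> {0, 2, 3, 4, 5}  [seen]
{0, 2, 4} --c--> {0, 1, 2, 3}  [seen]
{0, 1, 2, 3, 4, 5} --a--> {0, 1, 2, 3, 4, 5}  [seen]
{0, 1, 2, 3, 4, 5} --b--> {0, 1, 2, 3, 4, 5}  [seen]
{0, 1, 2, 3, 4, 5} --c--> {0, 1, 2, 3, 4}  [seen]
{0, 1, 2, 3, 4} --a--> {0, 1, 2, 3, 4, 5}  [seen]
{0, 1, 2, 3, 4} --b--> {0, 1, 2, 3, 4, 5}  [seen]
{0, 1, 2, 3, 4} --c--> {0, 1, 2, 3, 4}  [seen]
{0, 2, 3, 4, 5} --a--> {0, 1, 2, 3, 4, 5}  [seen]
{0, 2, 3, 4, 5} --b--> {0, 1, 2, 3, 4, 5}  [seen]
{0, 2, 3, 4, 5} --c--> {0, 1, 2, 3, 4}  [seen]
{0, 1, 2, 3} --a--> {0, 2, 3, 4}  [new]
{0, 1, 2, 3} --b--> {0, 1, 2, 3, 4, 5}  [seen]
{0, 1, 2, 3} --c--> {0, 1, 2, 3, 4}  [seen]
{1, 4, 5} --a--> {0, 1, 2, 3, 4, 5}  [seen]
{1, 4, 5} --b--> {1, 2, 3, 4, 5}  [seen]
{1, 4, 5} --c--> {0, 3}  [new]
{0, 2, 3, 4} --a--> {0, 1, 2, 3, 4, 5}  [seen]
{0, 2, 3, 4} --b--> {0, 1, 2, 3, 4, 5}  [seen]
{0, 2, 3, 4} --c--> {0, 1, 2, 3, 4}  [seen]
{0, 3} --a--> {0, 2, 4}  [seen]
{0, 3} --b--> {0, 1, 2, 3, 4, 5}  [seen]
{0, 3} --c--> {0, 2, 4}  [seen]
Reachable DFA states: {0}, {4}, {0, 2, 3}, {0, 2}, {1, 2, 3, 4, 5}, {3}, ∅, {0, 2, 4}, {0, 1, 2, 3, 4, 5}, {0, 1, 2, 3, 4}, {0, 2, 3, 4, 5}, {0, 1, 2, 3}, {1, 4, 5}, {0, 2, 3, 4}, {0, 3}.
Accepting DFA states (contain an NFA accepting state): {0}, {4}, {0, 2, 3}, {0, 2}, {1, 2, 3, 4, 5}, {3}, {0, 2, 4}, {0, 1, 2, 3, 4, 5}, {0, 1, 2, 3, 4}, {0, 2, 3, 4, 5}, {0, 1, 2, 3}, {1, 4, 5}, {0, 2, 3, 4}, {0, 3}.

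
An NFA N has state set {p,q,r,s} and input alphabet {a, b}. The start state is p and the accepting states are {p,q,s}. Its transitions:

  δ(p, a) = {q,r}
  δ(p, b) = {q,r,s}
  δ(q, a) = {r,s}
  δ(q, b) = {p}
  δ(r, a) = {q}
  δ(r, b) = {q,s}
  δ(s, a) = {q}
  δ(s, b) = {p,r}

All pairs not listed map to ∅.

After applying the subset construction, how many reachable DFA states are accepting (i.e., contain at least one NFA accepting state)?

Start state of the DFA: {p}.
{p} --a--> {q,r}  [new]
{p} --b--> {q,r,s}  [new]
{q,r} --a--> {q,r,s}  [seen]
{q,r} --b--> {p,q,s}  [new]
{q,r,s} --a--> {q,r,s}  [seen]
{q,r,s} --b--> {p,q,r,s}  [new]
{p,q,s} --a--> {q,r,s}  [seen]
{p,q,s} --b--> {p,q,r,s}  [seen]
{p,q,r,s} --a--> {q,r,s}  [seen]
{p,q,r,s} --b--> {p,q,r,s}  [seen]
Reachable DFA states: {p}, {q,r}, {q,r,s}, {p,q,s}, {p,q,r,s}.
Accepting DFA states (contain an NFA accepting state): {p}, {q,r}, {q,r,s}, {p,q,s}, {p,q,r,s}.

5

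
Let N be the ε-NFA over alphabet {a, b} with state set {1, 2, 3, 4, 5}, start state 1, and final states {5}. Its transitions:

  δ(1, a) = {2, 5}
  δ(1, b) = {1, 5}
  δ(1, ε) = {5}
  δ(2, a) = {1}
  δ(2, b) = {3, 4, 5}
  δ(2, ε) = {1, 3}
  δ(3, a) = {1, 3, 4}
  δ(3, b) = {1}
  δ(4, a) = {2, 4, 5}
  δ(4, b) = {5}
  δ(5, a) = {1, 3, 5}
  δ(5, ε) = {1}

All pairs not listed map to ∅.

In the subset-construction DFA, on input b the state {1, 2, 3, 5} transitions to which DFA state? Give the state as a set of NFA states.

{1, 3, 4, 5}

δ(1,b) = {1, 5}; δ(2,b) = {3, 4, 5}; δ(3,b) = {1}; δ(5,b) = ∅.
Union: {1, 3, 4, 5}.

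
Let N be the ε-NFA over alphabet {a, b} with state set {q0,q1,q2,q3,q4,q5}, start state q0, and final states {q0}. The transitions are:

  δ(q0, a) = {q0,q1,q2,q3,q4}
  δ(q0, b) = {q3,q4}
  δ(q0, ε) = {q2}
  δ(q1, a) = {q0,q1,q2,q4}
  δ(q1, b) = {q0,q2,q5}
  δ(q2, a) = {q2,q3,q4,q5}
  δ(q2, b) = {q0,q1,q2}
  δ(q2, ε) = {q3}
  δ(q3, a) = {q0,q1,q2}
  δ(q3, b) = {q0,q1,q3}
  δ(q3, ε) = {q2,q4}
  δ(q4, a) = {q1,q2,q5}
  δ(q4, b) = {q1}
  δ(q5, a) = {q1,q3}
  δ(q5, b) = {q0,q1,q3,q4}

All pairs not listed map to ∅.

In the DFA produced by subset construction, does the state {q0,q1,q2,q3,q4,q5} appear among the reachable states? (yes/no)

Start state of the DFA: {q0,q2,q3,q4} (ε-closure of the NFA start).
{q0,q2,q3,q4} --a--> {q0,q1,q2,q3,q4,q5}  [new]
{q0,q2,q3,q4} --b--> {q0,q1,q2,q3,q4}  [new]
{q0,q1,q2,q3,q4,q5} --a--> {q0,q1,q2,q3,q4,q5}  [seen]
{q0,q1,q2,q3,q4,q5} --b--> {q0,q1,q2,q3,q4,q5}  [seen]
{q0,q1,q2,q3,q4} --a--> {q0,q1,q2,q3,q4,q5}  [seen]
{q0,q1,q2,q3,q4} --b--> {q0,q1,q2,q3,q4,q5}  [seen]
Reachable DFA states: {q0,q2,q3,q4}, {q0,q1,q2,q3,q4,q5}, {q0,q1,q2,q3,q4}.
{q0,q1,q2,q3,q4,q5} is among them.

yes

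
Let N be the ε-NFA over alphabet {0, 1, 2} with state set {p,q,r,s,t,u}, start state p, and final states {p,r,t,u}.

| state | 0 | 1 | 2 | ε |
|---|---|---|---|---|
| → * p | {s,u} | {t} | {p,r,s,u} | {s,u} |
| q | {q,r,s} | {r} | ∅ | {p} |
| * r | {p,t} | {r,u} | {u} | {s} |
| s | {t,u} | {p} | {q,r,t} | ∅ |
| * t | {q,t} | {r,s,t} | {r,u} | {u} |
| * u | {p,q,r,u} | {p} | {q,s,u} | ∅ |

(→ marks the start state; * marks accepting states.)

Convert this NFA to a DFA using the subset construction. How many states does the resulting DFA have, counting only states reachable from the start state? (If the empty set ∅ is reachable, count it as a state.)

4

Start state of the DFA: {p,s,u} (ε-closure of the NFA start).
{p,s,u} --0--> {p,q,r,s,t,u}  [new]
{p,s,u} --1--> {p,s,t,u}  [new]
{p,s,u} --2--> {p,q,r,s,t,u}  [seen]
{p,q,r,s,t,u} --0--> {p,q,r,s,t,u}  [seen]
{p,q,r,s,t,u} --1--> {p,r,s,t,u}  [new]
{p,q,r,s,t,u} --2--> {p,q,r,s,t,u}  [seen]
{p,s,t,u} --0--> {p,q,r,s,t,u}  [seen]
{p,s,t,u} --1--> {p,r,s,t,u}  [seen]
{p,s,t,u} --2--> {p,q,r,s,t,u}  [seen]
{p,r,s,t,u} --0--> {p,q,r,s,t,u}  [seen]
{p,r,s,t,u} --1--> {p,r,s,t,u}  [seen]
{p,r,s,t,u} --2--> {p,q,r,s,t,u}  [seen]
Reachable DFA states: {p,s,u}, {p,q,r,s,t,u}, {p,s,t,u}, {p,r,s,t,u}.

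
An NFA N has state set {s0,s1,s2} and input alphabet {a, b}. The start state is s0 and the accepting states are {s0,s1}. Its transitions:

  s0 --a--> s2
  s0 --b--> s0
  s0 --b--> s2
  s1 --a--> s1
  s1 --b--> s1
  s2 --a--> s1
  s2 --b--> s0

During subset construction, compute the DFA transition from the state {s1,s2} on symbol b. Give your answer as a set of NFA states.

{s0,s1}

δ(s1,b) = {s1}; δ(s2,b) = {s0}.
Union: {s0,s1}.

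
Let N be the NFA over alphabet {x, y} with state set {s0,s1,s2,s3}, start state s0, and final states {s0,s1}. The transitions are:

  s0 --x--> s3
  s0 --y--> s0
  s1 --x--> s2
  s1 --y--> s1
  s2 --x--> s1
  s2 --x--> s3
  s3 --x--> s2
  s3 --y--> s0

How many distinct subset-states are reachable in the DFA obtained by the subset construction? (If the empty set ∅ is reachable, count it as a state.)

Start state of the DFA: {s0}.
{s0} --x--> {s3}  [new]
{s0} --y--> {s0}  [seen]
{s3} --x--> {s2}  [new]
{s3} --y--> {s0}  [seen]
{s2} --x--> {s1,s3}  [new]
{s2} --y--> ∅  [new]
{s1,s3} --x--> {s2}  [seen]
{s1,s3} --y--> {s0,s1}  [new]
∅ --x--> ∅  [seen]
∅ --y--> ∅  [seen]
{s0,s1} --x--> {s2,s3}  [new]
{s0,s1} --y--> {s0,s1}  [seen]
{s2,s3} --x--> {s1,s2,s3}  [new]
{s2,s3} --y--> {s0}  [seen]
{s1,s2,s3} --x--> {s1,s2,s3}  [seen]
{s1,s2,s3} --y--> {s0,s1}  [seen]
Reachable DFA states: {s0}, {s3}, {s2}, {s1,s3}, ∅, {s0,s1}, {s2,s3}, {s1,s2,s3}.

8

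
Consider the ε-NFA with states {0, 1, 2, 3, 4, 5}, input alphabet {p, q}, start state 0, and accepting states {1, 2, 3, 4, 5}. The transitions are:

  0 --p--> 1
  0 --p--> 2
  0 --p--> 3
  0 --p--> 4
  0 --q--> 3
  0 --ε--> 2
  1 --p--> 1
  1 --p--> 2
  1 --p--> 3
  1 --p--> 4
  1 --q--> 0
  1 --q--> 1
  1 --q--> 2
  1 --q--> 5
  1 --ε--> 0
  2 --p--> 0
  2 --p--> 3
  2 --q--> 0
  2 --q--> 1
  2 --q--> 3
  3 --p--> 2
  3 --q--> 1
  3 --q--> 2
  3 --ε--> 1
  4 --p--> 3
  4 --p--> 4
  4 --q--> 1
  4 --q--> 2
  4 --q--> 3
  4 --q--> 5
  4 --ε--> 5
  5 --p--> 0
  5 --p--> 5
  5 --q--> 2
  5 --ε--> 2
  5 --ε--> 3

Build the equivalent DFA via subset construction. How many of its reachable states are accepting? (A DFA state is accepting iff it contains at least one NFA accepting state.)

4

Start state of the DFA: {0, 2} (ε-closure of the NFA start).
{0, 2} --p--> {0, 1, 2, 3, 4, 5}  [new]
{0, 2} --q--> {0, 1, 2, 3}  [new]
{0, 1, 2, 3, 4, 5} --p--> {0, 1, 2, 3, 4, 5}  [seen]
{0, 1, 2, 3, 4, 5} --q--> {0, 1, 2, 3, 5}  [new]
{0, 1, 2, 3} --p--> {0, 1, 2, 3, 4, 5}  [seen]
{0, 1, 2, 3} --q--> {0, 1, 2, 3, 5}  [seen]
{0, 1, 2, 3, 5} --p--> {0, 1, 2, 3, 4, 5}  [seen]
{0, 1, 2, 3, 5} --q--> {0, 1, 2, 3, 5}  [seen]
Reachable DFA states: {0, 2}, {0, 1, 2, 3, 4, 5}, {0, 1, 2, 3}, {0, 1, 2, 3, 5}.
Accepting DFA states (contain an NFA accepting state): {0, 2}, {0, 1, 2, 3, 4, 5}, {0, 1, 2, 3}, {0, 1, 2, 3, 5}.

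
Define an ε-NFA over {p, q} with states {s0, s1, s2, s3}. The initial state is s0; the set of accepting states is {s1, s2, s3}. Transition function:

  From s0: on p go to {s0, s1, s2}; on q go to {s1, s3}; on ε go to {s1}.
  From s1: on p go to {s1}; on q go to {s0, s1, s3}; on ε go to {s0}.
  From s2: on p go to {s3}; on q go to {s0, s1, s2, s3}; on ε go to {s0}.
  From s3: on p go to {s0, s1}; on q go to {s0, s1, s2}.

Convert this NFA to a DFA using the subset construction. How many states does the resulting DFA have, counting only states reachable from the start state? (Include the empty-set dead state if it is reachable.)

Start state of the DFA: {s0, s1} (ε-closure of the NFA start).
{s0, s1} --p--> {s0, s1, s2}  [new]
{s0, s1} --q--> {s0, s1, s3}  [new]
{s0, s1, s2} --p--> {s0, s1, s2, s3}  [new]
{s0, s1, s2} --q--> {s0, s1, s2, s3}  [seen]
{s0, s1, s3} --p--> {s0, s1, s2}  [seen]
{s0, s1, s3} --q--> {s0, s1, s2, s3}  [seen]
{s0, s1, s2, s3} --p--> {s0, s1, s2, s3}  [seen]
{s0, s1, s2, s3} --q--> {s0, s1, s2, s3}  [seen]
Reachable DFA states: {s0, s1}, {s0, s1, s2}, {s0, s1, s3}, {s0, s1, s2, s3}.

4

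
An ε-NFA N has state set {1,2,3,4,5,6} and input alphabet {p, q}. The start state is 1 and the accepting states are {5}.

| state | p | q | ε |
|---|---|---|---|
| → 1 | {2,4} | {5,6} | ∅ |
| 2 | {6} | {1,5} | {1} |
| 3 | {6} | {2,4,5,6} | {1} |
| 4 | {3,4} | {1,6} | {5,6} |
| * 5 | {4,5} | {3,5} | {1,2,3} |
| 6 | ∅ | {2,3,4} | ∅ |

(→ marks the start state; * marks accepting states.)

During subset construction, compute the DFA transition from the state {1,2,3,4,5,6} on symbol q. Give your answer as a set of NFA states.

{1,2,3,4,5,6}

δ(1,q) = {5,6}; δ(2,q) = {1,5}; δ(3,q) = {2,4,5,6}; δ(4,q) = {1,6}; δ(5,q) = {3,5}; δ(6,q) = {2,3,4}.
Union: {1,2,3,4,5,6}.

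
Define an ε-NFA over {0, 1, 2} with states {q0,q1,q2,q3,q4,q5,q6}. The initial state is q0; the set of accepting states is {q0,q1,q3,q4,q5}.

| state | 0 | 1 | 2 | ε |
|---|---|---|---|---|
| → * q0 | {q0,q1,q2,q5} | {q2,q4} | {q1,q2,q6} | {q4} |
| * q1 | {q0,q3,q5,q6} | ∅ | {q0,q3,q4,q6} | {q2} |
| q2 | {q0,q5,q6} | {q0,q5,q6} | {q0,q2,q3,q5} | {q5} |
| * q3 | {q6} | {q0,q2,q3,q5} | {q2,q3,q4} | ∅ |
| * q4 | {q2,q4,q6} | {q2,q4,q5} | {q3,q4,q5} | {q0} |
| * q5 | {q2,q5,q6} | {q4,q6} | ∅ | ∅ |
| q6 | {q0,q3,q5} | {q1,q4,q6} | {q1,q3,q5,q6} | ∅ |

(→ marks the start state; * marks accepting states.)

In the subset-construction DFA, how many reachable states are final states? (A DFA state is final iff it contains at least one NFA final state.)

5

Start state of the DFA: {q0,q4} (ε-closure of the NFA start).
{q0,q4} --0--> {q0,q1,q2,q4,q5,q6}  [new]
{q0,q4} --1--> {q0,q2,q4,q5}  [new]
{q0,q4} --2--> {q0,q1,q2,q3,q4,q5,q6}  [new]
{q0,q1,q2,q4,q5,q6} --0--> {q0,q1,q2,q3,q4,q5,q6}  [seen]
{q0,q1,q2,q4,q5,q6} --1--> {q0,q1,q2,q4,q5,q6}  [seen]
{q0,q1,q2,q4,q5,q6} --2--> {q0,q1,q2,q3,q4,q5,q6}  [seen]
{q0,q2,q4,q5} --0--> {q0,q1,q2,q4,q5,q6}  [seen]
{q0,q2,q4,q5} --1--> {q0,q2,q4,q5,q6}  [new]
{q0,q2,q4,q5} --2--> {q0,q1,q2,q3,q4,q5,q6}  [seen]
{q0,q1,q2,q3,q4,q5,q6} --0--> {q0,q1,q2,q3,q4,q5,q6}  [seen]
{q0,q1,q2,q3,q4,q5,q6} --1--> {q0,q1,q2,q3,q4,q5,q6}  [seen]
{q0,q1,q2,q3,q4,q5,q6} --2--> {q0,q1,q2,q3,q4,q5,q6}  [seen]
{q0,q2,q4,q5,q6} --0--> {q0,q1,q2,q3,q4,q5,q6}  [seen]
{q0,q2,q4,q5,q6} --1--> {q0,q1,q2,q4,q5,q6}  [seen]
{q0,q2,q4,q5,q6} --2--> {q0,q1,q2,q3,q4,q5,q6}  [seen]
Reachable DFA states: {q0,q4}, {q0,q1,q2,q4,q5,q6}, {q0,q2,q4,q5}, {q0,q1,q2,q3,q4,q5,q6}, {q0,q2,q4,q5,q6}.
Accepting DFA states (contain an NFA accepting state): {q0,q4}, {q0,q1,q2,q4,q5,q6}, {q0,q2,q4,q5}, {q0,q1,q2,q3,q4,q5,q6}, {q0,q2,q4,q5,q6}.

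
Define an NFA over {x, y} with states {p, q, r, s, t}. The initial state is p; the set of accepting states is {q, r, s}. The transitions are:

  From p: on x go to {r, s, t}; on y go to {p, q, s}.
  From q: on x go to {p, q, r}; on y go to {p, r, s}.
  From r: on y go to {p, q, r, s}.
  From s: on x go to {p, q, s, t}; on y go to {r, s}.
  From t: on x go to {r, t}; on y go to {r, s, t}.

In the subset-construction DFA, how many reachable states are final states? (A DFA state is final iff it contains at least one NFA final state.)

4

Start state of the DFA: {p}.
{p} --x--> {r, s, t}  [new]
{p} --y--> {p, q, s}  [new]
{r, s, t} --x--> {p, q, r, s, t}  [new]
{r, s, t} --y--> {p, q, r, s, t}  [seen]
{p, q, s} --x--> {p, q, r, s, t}  [seen]
{p, q, s} --y--> {p, q, r, s}  [new]
{p, q, r, s, t} --x--> {p, q, r, s, t}  [seen]
{p, q, r, s, t} --y--> {p, q, r, s, t}  [seen]
{p, q, r, s} --x--> {p, q, r, s, t}  [seen]
{p, q, r, s} --y--> {p, q, r, s}  [seen]
Reachable DFA states: {p}, {r, s, t}, {p, q, s}, {p, q, r, s, t}, {p, q, r, s}.
Accepting DFA states (contain an NFA accepting state): {r, s, t}, {p, q, s}, {p, q, r, s, t}, {p, q, r, s}.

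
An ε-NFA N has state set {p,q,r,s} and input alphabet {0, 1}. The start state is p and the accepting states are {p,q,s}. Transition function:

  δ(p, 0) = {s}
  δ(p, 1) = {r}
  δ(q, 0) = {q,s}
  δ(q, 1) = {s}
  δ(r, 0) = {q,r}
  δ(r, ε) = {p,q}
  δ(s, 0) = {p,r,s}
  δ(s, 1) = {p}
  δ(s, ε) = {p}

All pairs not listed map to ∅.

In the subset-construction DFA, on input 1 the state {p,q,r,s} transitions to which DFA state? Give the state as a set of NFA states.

{p,q,r,s}

δ(p,1) = {r}; δ(q,1) = {s}; δ(r,1) = ∅; δ(s,1) = {p}.
Union: {p,r,s}.
ε-closure gives {p,q,r,s}.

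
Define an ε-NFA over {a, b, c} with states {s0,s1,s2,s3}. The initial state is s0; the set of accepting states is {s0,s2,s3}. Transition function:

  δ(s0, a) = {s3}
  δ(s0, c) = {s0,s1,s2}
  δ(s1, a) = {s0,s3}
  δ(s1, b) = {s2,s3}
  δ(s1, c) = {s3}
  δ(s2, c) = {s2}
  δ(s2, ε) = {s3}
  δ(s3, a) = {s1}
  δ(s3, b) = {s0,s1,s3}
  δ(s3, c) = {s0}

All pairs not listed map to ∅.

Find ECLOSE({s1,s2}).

Begin with {s1,s2}.
s2 →ε {s3}; add s3.
ε-closure = {s1,s2,s3}.

{s1,s2,s3}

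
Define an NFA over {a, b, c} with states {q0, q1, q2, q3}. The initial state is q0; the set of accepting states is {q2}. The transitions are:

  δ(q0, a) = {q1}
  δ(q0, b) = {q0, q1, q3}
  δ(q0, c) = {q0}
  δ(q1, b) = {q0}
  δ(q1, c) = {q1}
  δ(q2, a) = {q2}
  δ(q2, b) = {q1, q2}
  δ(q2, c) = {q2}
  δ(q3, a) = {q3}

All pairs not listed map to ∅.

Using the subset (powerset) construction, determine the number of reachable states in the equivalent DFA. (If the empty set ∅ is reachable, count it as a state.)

Start state of the DFA: {q0}.
{q0} --a--> {q1}  [new]
{q0} --b--> {q0, q1, q3}  [new]
{q0} --c--> {q0}  [seen]
{q1} --a--> ∅  [new]
{q1} --b--> {q0}  [seen]
{q1} --c--> {q1}  [seen]
{q0, q1, q3} --a--> {q1, q3}  [new]
{q0, q1, q3} --b--> {q0, q1, q3}  [seen]
{q0, q1, q3} --c--> {q0, q1}  [new]
∅ --a--> ∅  [seen]
∅ --b--> ∅  [seen]
∅ --c--> ∅  [seen]
{q1, q3} --a--> {q3}  [new]
{q1, q3} --b--> {q0}  [seen]
{q1, q3} --c--> {q1}  [seen]
{q0, q1} --a--> {q1}  [seen]
{q0, q1} --b--> {q0, q1, q3}  [seen]
{q0, q1} --c--> {q0, q1}  [seen]
{q3} --a--> {q3}  [seen]
{q3} --b--> ∅  [seen]
{q3} --c--> ∅  [seen]
Reachable DFA states: {q0}, {q1}, {q0, q1, q3}, ∅, {q1, q3}, {q0, q1}, {q3}.

7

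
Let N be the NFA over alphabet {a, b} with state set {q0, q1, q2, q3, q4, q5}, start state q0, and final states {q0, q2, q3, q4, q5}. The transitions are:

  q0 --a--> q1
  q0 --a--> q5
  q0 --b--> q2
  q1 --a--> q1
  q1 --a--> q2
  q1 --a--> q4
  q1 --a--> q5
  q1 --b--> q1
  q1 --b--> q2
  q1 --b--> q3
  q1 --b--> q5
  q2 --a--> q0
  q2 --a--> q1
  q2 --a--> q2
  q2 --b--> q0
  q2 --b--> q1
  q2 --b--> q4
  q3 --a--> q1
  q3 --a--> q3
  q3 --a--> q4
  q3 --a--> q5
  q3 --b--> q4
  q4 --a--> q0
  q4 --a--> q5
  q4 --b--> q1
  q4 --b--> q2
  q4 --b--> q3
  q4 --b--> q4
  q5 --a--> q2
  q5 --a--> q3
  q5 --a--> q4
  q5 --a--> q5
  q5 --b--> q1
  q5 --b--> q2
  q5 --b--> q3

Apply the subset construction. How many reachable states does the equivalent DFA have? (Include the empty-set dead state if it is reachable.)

Start state of the DFA: {q0}.
{q0} --a--> {q1, q5}  [new]
{q0} --b--> {q2}  [new]
{q1, q5} --a--> {q1, q2, q3, q4, q5}  [new]
{q1, q5} --b--> {q1, q2, q3, q5}  [new]
{q2} --a--> {q0, q1, q2}  [new]
{q2} --b--> {q0, q1, q4}  [new]
{q1, q2, q3, q4, q5} --a--> {q0, q1, q2, q3, q4, q5}  [new]
{q1, q2, q3, q4, q5} --b--> {q0, q1, q2, q3, q4, q5}  [seen]
{q1, q2, q3, q5} --a--> {q0, q1, q2, q3, q4, q5}  [seen]
{q1, q2, q3, q5} --b--> {q0, q1, q2, q3, q4, q5}  [seen]
{q0, q1, q2} --a--> {q0, q1, q2, q4, q5}  [new]
{q0, q1, q2} --b--> {q0, q1, q2, q3, q4, q5}  [seen]
{q0, q1, q4} --a--> {q0, q1, q2, q4, q5}  [seen]
{q0, q1, q4} --b--> {q1, q2, q3, q4, q5}  [seen]
{q0, q1, q2, q3, q4, q5} --a--> {q0, q1, q2, q3, q4, q5}  [seen]
{q0, q1, q2, q3, q4, q5} --b--> {q0, q1, q2, q3, q4, q5}  [seen]
{q0, q1, q2, q4, q5} --a--> {q0, q1, q2, q3, q4, q5}  [seen]
{q0, q1, q2, q4, q5} --b--> {q0, q1, q2, q3, q4, q5}  [seen]
Reachable DFA states: {q0}, {q1, q5}, {q2}, {q1, q2, q3, q4, q5}, {q1, q2, q3, q5}, {q0, q1, q2}, {q0, q1, q4}, {q0, q1, q2, q3, q4, q5}, {q0, q1, q2, q4, q5}.

9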